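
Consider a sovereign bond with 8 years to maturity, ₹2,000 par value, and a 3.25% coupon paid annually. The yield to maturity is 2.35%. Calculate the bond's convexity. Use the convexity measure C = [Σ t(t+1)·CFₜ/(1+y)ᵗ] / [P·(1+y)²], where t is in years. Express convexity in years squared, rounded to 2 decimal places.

59.65

With y = 0.0235:
  t   CF        PV=CF/(1+0.0235)^t    t·PV        t(t+1)·PV
  1        65.00        63.5076        63.5076         127.0151
  2        65.00        62.0494       124.0988         372.2965
  3        65.00        60.6247       181.8742         727.4968
  4        65.00        59.2328       236.9310       1,184.6552
  5        65.00        57.8728       289.3638       1,736.1825
  6        65.00        56.5440       339.2638       2,374.8466
  7        65.00        55.2457       386.7199       3,093.7588
  8     2,065.00     1,714.8150    13,718.5202     123,466.6818
  Σ                  2,129.8919    15,340.2792     133,082.9333
P = 2,129.8919.
Convexity = Σ t(t+1)·PV / [P·(1+y)²] = 133,082.9333 / (2,129.8919 × 1.047552) = 59.64707.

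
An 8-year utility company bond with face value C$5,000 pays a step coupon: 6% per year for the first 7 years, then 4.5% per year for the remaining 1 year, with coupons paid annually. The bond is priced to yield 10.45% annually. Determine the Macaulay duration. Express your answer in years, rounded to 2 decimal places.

6.34 years

Periodic yield y = 0.1045. Discount each cash flow and weight by its year:
  t   CF        PV=CF/(1+0.1045)^t    t·PV
  1       300.00       271.6161       271.6161
  2       300.00       245.9177       491.8354
  3       300.00       222.6507       667.9521
  4       300.00       201.5851       806.3403
  5       300.00       182.5125       912.5626
  6       300.00       165.2445       991.4668
  7       300.00       149.6102     1,047.2714
  8     5,225.00     2,359.1770    18,873.4163
  Σ                  3,798.3139    24,062.4611
Price P = Σ PV = 3,798.3139.
Macaulay duration = Σ(t·PV) / P = 24,062.4611 / 3,798.3139 = 6.33504 years.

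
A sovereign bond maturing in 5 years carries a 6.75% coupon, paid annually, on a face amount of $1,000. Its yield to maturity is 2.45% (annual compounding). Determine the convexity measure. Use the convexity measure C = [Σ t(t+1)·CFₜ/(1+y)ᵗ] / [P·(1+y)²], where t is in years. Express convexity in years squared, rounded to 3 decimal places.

24.509

With y = 0.0245:
  t   CF        PV=CF/(1+0.0245)^t    t·PV        t(t+1)·PV
  1        67.50        65.8858        65.8858         131.7716
  2        67.50        64.3102       128.6204         385.8612
  3        67.50        62.7723       188.3168         753.2673
  4        67.50        61.2711       245.0845       1,225.4227
  5     1,067.50       945.8191     4,729.0954      28,374.5723
  Σ                  1,200.0585     5,357.0030      30,870.8952
P = 1,200.0585.
Convexity = Σ t(t+1)·PV / [P·(1+y)²] = 30,870.8952 / (1,200.0585 × 1.049600) = 24.50885.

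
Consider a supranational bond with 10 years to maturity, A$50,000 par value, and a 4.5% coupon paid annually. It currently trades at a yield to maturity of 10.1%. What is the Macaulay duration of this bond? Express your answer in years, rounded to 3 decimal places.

7.788 years

Periodic yield y = 0.101. Discount each cash flow and weight by its year:
  t   CF        PV=CF/(1+0.101)^t    t·PV
  1     2,250.00     2,043.5967     2,043.5967
  2     2,250.00     1,856.1278     3,712.2556
  3     2,250.00     1,685.8563     5,057.5690
  4     2,250.00     1,531.2047     6,124.8186
  5     2,250.00     1,390.7399     6,953.6996
  6     2,250.00     1,263.1607     7,578.9642
  7     2,250.00     1,147.2849     8,030.9944
  8     2,250.00     1,042.0390     8,336.3119
  9     2,250.00       946.4478     8,518.0298
  10   52,250.00    19,962.4162   199,624.1616
  Σ                 32,868.8740   255,980.4015
Price P = Σ PV = 32,868.8740.
Macaulay duration = Σ(t·PV) / P = 255,980.4015 / 32,868.8740 = 7.78793 years.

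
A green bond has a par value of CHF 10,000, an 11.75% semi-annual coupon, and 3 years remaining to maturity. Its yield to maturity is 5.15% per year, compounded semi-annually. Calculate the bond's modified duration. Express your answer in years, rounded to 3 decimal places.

2.582 years

Periodic yield y = 0.02575. First find Macaulay duration:
  t   CF        PV=CF/(1+0.02575)^t    t·PV
  1       587.50       572.7516       572.7516
  2       587.50       558.3735     1,116.7471
  3       587.50       544.3564     1,633.0691
  4       587.50       530.6911     2,122.7642
  5       587.50       517.3688     2,586.8440
  6    10,587.50     9,089.5895    54,537.5369
  Σ                 11,813.1309    62,569.7129
P = 11,813.1309; Macaulay duration = 62,569.7129 / 11,813.1309 = 5.29662 half-year periods = 2.64831 years.
Modified duration = D_Mac / (1 + y) = 2.64831 / 1.02575 = 2.58183 years.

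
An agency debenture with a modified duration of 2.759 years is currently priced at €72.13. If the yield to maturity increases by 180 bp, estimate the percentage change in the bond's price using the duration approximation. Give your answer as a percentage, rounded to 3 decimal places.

Duration approximation: ΔP/P ≈ -D_mod · Δy = -2.759 × (+0.018) = -0.049662.
As a percentage: -4.9662%.

-4.966%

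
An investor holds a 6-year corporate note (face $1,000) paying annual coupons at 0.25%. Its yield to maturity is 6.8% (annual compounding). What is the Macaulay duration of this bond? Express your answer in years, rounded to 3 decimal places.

5.953 years

Periodic yield y = 0.068. Discount each cash flow and weight by its year:
  t   CF        PV=CF/(1+0.068)^t    t·PV
  1         2.50         2.3408         2.3408
  2         2.50         2.1918         4.3836
  3         2.50         2.0522         6.1567
  4         2.50         1.9216         7.6863
  5         2.50         1.7992         8.9961
  6     1,002.50       675.5490     4,053.2941
  Σ                    685.8546     4,082.8575
Price P = Σ PV = 685.8546.
Macaulay duration = Σ(t·PV) / P = 4,082.8575 / 685.8546 = 5.95295 years.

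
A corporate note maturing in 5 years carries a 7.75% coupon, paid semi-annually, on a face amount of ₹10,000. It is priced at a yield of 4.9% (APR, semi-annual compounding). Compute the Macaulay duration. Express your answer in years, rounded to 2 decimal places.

Periodic yield y = 0.0245. Discount each cash flow and weight by its period:
  t   CF        PV=CF/(1+0.0245)^t    t·PV
  1       387.50       378.2333       378.2333
  2       387.50       369.1882       738.3763
  3       387.50       360.3594     1,081.0781
  4       387.50       351.7417     1,406.9668
  5       387.50       343.3301     1,716.6506
  6       387.50       335.1197     2,010.7181
  7       387.50       327.1056     2,289.7391
  8       387.50       319.2832     2,554.2652
  9       387.50       311.6478     2,804.8300
  10   10,387.50     8,154.3887    81,543.8870
  Σ                 11,250.3975    96,524.7446
Price P = Σ PV = 11,250.3975.
Macaulay duration = Σ(t·PV) / P = 96,524.7446 / 11,250.3975 = 8.57967 half-year periods.
In years: 8.57967 / 2 = 4.28984 years.

4.29 years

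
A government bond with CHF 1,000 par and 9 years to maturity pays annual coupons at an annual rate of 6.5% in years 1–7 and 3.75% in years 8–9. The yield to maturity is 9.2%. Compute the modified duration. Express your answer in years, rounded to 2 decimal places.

6.26 years

Periodic yield y = 0.092. First find Macaulay duration:
  t   CF        PV=CF/(1+0.092)^t    t·PV
  1        65.00        59.5238        59.5238
  2        65.00        54.5090       109.0180
  3        65.00        49.9167       149.7500
  4        65.00        45.7112       182.8449
  5        65.00        41.8601       209.3005
  6        65.00        38.3334       230.0005
  7        65.00        35.1039       245.7270
  8        37.50        18.5460       148.3680
  9     1,037.50       469.8772     4,228.8947
  Σ                    813.3812     5,563.4272
P = 813.3812; Macaulay duration = 5,563.4272 / 813.3812 = 6.83988 years.
Modified duration = D_Mac / (1 + y) = 6.83988 / 1.092 = 6.26362 years.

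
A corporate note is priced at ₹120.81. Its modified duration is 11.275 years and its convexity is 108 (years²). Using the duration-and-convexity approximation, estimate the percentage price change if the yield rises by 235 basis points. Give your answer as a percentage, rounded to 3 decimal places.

-23.514%

Duration effect: -D_mod·Δy = -11.275 × (+0.0235) = -0.2649625
Convexity effect: ½·C·(Δy)² = 0.5 × 108 × (0.0235)² = +0.0298215
ΔP/P ≈ -0.2649625 + 0.0298215 = -0.235141
= -23.5141%.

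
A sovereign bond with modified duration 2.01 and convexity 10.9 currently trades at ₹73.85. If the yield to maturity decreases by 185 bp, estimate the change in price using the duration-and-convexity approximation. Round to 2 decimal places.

Duration effect: -D_mod·Δy = -2.01 × (-0.0185) = +0.037185
Convexity effect: ½·C·(Δy)² = 0.5 × 10.9 × (-0.0185)² = +0.0018652625
ΔP/P ≈ +0.037185 + 0.0018652625 = +0.0390502625
ΔP ≈ 73.85 × (+0.0390502625) = +2.883861885625.

+₹2.88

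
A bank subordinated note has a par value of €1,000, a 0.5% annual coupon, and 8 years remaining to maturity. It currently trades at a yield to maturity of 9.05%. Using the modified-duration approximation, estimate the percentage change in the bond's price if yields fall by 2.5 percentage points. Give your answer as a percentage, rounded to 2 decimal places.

Periodic yield y = 0.0905. Modified duration first:
  t   CF        PV=CF/(1+0.0905)^t    t·PV
  1         5.00         4.5851         4.5851
  2         5.00         4.2045         8.4091
  3         5.00         3.8556        11.5668
  4         5.00         3.5356        14.1425
  5         5.00         3.2422        16.2111
  6         5.00         2.9731        17.8389
  7         5.00         2.7264        19.0848
  8     1,005.00       502.5285     4,020.2281
  Σ                    527.6511     4,112.0663
P = 527.6511; D_Mac = 7.79315 yrs; D_mod = 7.79315/(1+0.0905) = 7.14640 yrs.
ΔP/P ≈ -D_mod · Δy = -7.14640 × (-0.025) = +0.178660 = +17.8660%.

+17.87%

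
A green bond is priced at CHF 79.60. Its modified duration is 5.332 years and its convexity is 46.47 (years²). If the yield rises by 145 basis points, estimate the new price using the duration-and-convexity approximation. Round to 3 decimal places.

CHF 73.835

Duration effect: -D_mod·Δy = -5.332 × (+0.0145) = -0.077314
Convexity effect: ½·C·(Δy)² = 0.5 × 46.47 × (0.0145)² = +0.00488515875
ΔP/P ≈ -0.077314 + 0.00488515875 = -0.07242884125
New price ≈ 79.60 × (1 - 0.07242884125) = 73.8346642365.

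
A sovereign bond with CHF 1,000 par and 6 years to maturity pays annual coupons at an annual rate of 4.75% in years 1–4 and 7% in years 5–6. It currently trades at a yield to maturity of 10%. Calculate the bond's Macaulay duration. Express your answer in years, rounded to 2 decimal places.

Periodic yield y = 0.1. Discount each cash flow and weight by its year:
  t   CF        PV=CF/(1+0.1)^t    t·PV
  1        47.50        43.1818        43.1818
  2        47.50        39.2562        78.5124
  3        47.50        35.6875       107.0624
  4        47.50        32.4431       129.7726
  5        70.00        43.4645       217.3225
  6     1,070.00       603.9871     3,623.9226
  Σ                    798.0202     4,199.7742
Price P = Σ PV = 798.0202.
Macaulay duration = Σ(t·PV) / P = 4,199.7742 / 798.0202 = 5.26274 years.

5.26 years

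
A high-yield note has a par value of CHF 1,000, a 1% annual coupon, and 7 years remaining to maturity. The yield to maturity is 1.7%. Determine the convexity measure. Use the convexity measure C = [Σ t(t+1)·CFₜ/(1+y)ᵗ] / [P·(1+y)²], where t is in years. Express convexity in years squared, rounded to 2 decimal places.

With y = 0.017:
  t   CF        PV=CF/(1+0.017)^t    t·PV        t(t+1)·PV
  1        10.00         9.8328         9.8328          19.6657
  2        10.00         9.6685        19.3370          58.0109
  3        10.00         9.5069        28.5206         114.0823
  4        10.00         9.3479        37.3918         186.9589
  5        10.00         9.1917        45.9584         275.7506
  6        10.00         9.0380        54.2282         379.5977
  7     1,010.00       897.5832     6,283.0822      50,264.6578
  Σ                    954.1690     6,478.3511      51,298.7239
P = 954.1690.
Convexity = Σ t(t+1)·PV / [P·(1+y)²] = 51,298.7239 / (954.1690 × 1.034289) = 51.98037.

51.98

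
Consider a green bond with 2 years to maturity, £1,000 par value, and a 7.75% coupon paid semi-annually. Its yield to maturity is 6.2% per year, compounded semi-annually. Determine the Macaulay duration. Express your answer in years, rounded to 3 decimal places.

1.893 years

Periodic yield y = 0.031. Discount each cash flow and weight by its period:
  t   CF        PV=CF/(1+0.031)^t    t·PV
  1        38.75        37.5849        37.5849
  2        38.75        36.4548        72.9095
  3        38.75        35.3587       106.0760
  4     1,038.75       919.3405     3,677.3619
  Σ                  1,028.7388     3,893.9322
Price P = Σ PV = 1,028.7388.
Macaulay duration = Σ(t·PV) / P = 3,893.9322 / 1,028.7388 = 3.78515 half-year periods.
In years: 3.78515 / 2 = 1.89258 years.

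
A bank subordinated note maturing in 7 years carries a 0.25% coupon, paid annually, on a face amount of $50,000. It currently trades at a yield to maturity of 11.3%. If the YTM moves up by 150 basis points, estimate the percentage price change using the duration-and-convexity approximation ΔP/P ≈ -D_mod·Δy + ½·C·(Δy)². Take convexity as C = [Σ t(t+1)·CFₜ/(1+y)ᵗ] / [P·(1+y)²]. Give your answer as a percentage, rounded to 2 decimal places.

With y = 0.113:
  t   CF        PV=CF/(1+0.113)^t    t·PV        t(t+1)·PV
  1       125.00       112.3091       112.3091         224.6181
  2       125.00       100.9066       201.8133         605.4398
  3       125.00        90.6618       271.9855       1,087.9421
  4       125.00        81.4572       325.8287       1,629.1435
  5       125.00        73.1870       365.9352       2,195.6112
  6       125.00        65.7566       394.5393       2,761.7751
  7    50,125.00    23,691.2642   165,838.8492   1,326,710.7933
  Σ                 24,215.5425   167,511.2602   1,335,215.3232
P = 24,215.5425; D_Mac = 6.91751 yrs; D_mod = 6.21519 yrs; C = 44.51094.
Duration effect: -6.21519 × (+0.015) = -0.093228
Convexity effect: 0.5 × 44.51094 × (0.015)² = +0.0050075
ΔP/P ≈ -0.093228 + 0.0050075 = -0.088220 = -8.8220%.

-8.82%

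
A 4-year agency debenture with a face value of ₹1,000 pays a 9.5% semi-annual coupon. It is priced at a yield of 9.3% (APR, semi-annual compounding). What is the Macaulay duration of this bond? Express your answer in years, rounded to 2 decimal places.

Periodic yield y = 0.0465. Discount each cash flow and weight by its period:
  t   CF        PV=CF/(1+0.0465)^t    t·PV
  1        47.50        45.3894        45.3894
  2        47.50        43.3726        86.7451
  3        47.50        41.4454       124.3361
  4        47.50        39.6038       158.4151
  5        47.50        37.8440       189.2202
  6        47.50        36.1625       216.9749
  7        47.50        34.5556       241.8895
  8     1,047.50       728.1824     5,825.4591
  Σ                  1,006.5557     6,888.4294
Price P = Σ PV = 1,006.5557.
Macaulay duration = Σ(t·PV) / P = 6,888.4294 / 1,006.5557 = 6.84357 half-year periods.
In years: 6.84357 / 2 = 3.42178 years.

3.42 years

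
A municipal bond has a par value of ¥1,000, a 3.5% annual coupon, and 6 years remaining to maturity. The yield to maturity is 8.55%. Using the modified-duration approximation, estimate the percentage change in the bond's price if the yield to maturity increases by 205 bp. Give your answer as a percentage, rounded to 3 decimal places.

Periodic yield y = 0.0855. Modified duration first:
  t   CF        PV=CF/(1+0.0855)^t    t·PV
  1        35.00        32.2432        32.2432
  2        35.00        29.7036        59.4071
  3        35.00        27.3639        82.0918
  4        35.00        25.2086       100.8344
  5        35.00        23.2230       116.1152
  6     1,035.00       632.6469     3,795.8814
  Σ                    770.3892     4,186.5731
P = 770.3892; D_Mac = 5.43436 yrs; D_mod = 5.43436/(1+0.0855) = 5.00632 yrs.
ΔP/P ≈ -D_mod · Δy = -5.00632 × (+0.0205) = -0.102630 = -10.2630%.

-10.263%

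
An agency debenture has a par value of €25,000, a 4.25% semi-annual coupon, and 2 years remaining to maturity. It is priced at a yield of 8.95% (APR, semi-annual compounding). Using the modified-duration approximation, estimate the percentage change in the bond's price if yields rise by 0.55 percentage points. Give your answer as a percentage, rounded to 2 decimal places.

Periodic yield y = 0.04475. Modified duration first:
  t   CF        PV=CF/(1+0.04475)^t    t·PV
  1       531.25       508.4949       508.4949
  2       531.25       486.7144       973.4288
  3       531.25       465.8668     1,397.6005
  4    25,531.25    21,430.0191    85,720.0766
  Σ                 22,891.0952    88,599.6007
P = 22,891.0952; D_Mac = 3.87048 half-year periods = 1.93524 yrs; D_mod = 1.93524/(1+0.04475) = 1.85235 yrs.
ΔP/P ≈ -D_mod · Δy = -1.85235 × (+0.0055) = -0.010188 = -1.0188%.

-1.02%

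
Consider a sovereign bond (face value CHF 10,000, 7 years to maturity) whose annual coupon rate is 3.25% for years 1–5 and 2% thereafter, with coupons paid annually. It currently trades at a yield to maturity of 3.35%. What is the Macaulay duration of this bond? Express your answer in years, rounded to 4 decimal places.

Periodic yield y = 0.0335. Discount each cash flow and weight by its year:
  t   CF        PV=CF/(1+0.0335)^t    t·PV
  1       325.00       314.4654       314.4654
  2       325.00       304.2723       608.5446
  3       325.00       294.4096       883.2287
  4       325.00       284.8665     1,139.4662
  5       325.00       275.6328     1,378.1642
  6       200.00       164.1221       984.7327
  7    10,200.00     8,098.9143    56,692.4003
  Σ                  9,736.6831    62,001.0020
Price P = Σ PV = 9,736.6831.
Macaulay duration = Σ(t·PV) / P = 62,001.0020 / 9,736.6831 = 6.36777 years.

6.3678 years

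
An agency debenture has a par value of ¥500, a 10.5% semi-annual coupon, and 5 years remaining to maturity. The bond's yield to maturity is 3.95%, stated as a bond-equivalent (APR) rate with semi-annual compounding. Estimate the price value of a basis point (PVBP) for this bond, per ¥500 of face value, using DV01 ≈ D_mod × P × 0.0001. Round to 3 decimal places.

Periodic yield y = 0.01975.
  t   CF        PV=CF/(1+0.01975)^t    t·PV
  1        26.25        25.7416        25.7416
  2        26.25        25.2431        50.4861
  3        26.25        24.7542        74.2625
  4        26.25        24.2747        97.0989
  5        26.25        23.8046       119.0230
  6        26.25        23.3436       140.0613
  7        26.25        22.8915       160.2402
  8        26.25        22.4481       179.5848
  9        26.25        22.0133       198.1200
  10      526.25       432.7678     4,327.6783
  Σ                    647.2824     5,372.2967
P = 647.2824; D_Mac = 8.29977 half-year periods = 4.14989 yrs; D_mod = 4.06951 yrs.
DV01 ≈ 4.06951 × 647.2824 × 0.0001 = 0.263412.

¥0.263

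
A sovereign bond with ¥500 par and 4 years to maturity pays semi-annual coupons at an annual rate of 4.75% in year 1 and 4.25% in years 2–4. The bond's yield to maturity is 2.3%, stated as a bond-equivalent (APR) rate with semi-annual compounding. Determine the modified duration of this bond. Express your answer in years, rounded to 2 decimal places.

3.68 years

Periodic yield y = 0.0115. First find Macaulay duration:
  t   CF        PV=CF/(1+0.0115)^t    t·PV
  1       11.875        11.7400        11.7400
  2       11.875        11.6065        23.2130
  3       10.625        10.2667        30.8001
  4       10.625        10.1500        40.5999
  5       10.625        10.0346        50.1729
  6       10.625         9.9205        59.5230
  7       10.625         9.8077        68.6540
  8      510.625       465.9883     3,727.9061
  Σ                    539.5143     4,012.6091
P = 539.5143; Macaulay duration = 4,012.6091 / 539.5143 = 7.43745 half-year periods = 3.71872 years.
Modified duration = D_Mac / (1 + y) = 3.71872 / 1.0115 = 3.67644 years.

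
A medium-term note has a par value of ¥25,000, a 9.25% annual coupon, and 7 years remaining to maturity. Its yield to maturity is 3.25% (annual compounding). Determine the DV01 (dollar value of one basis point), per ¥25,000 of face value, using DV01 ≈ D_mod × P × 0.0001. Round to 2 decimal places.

¥18.90

Periodic yield y = 0.0325.
  t   CF        PV=CF/(1+0.0325)^t    t·PV
  1     2,312.50     2,239.7094     2,239.7094
  2     2,312.50     2,169.2101     4,338.4202
  3     2,312.50     2,100.9299     6,302.7897
  4     2,312.50     2,034.7989     8,139.1957
  5     2,312.50     1,970.7496     9,853.7478
  6     2,312.50     1,908.7163    11,452.2977
  7    27,312.50    21,833.8857   152,837.1997
  Σ                 34,257.9999   195,163.3604
P = 34,257.9999; D_Mac = 5.69687 yrs; D_mod = 5.51755 yrs.
DV01 ≈ 5.51755 × 34,257.9999 × 0.0001 = 18.902020.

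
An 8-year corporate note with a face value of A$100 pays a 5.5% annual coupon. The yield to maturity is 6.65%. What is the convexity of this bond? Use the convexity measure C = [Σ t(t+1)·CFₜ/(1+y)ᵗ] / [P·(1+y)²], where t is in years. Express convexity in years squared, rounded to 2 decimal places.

With y = 0.0665:
  t   CF        PV=CF/(1+0.0665)^t    t·PV        t(t+1)·PV
  1         5.50         5.1571         5.1571          10.3141
  2         5.50         4.8355         9.6710          29.0130
  3         5.50         4.5340        13.6020          54.4078
  4         5.50         4.2513        17.0051          85.0255
  5         5.50         3.9862        19.9310         119.5858
  6         5.50         3.7376        22.4258         156.9809
  7         5.50         3.5046        24.5321         196.2568
  8       105.50        63.0327       504.2612       4,538.3510
  Σ                     93.0389       616.5852       5,189.9349
P = 93.0389.
Convexity = Σ t(t+1)·PV / [P·(1+y)²] = 5,189.9349 / (93.0389 × 1.137422) = 49.04285.

49.04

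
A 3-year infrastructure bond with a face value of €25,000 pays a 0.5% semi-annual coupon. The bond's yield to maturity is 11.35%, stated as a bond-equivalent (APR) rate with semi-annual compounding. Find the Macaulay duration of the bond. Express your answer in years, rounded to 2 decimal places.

Periodic yield y = 0.05675. Discount each cash flow and weight by its period:
  t   CF        PV=CF/(1+0.05675)^t    t·PV
  1        62.50        59.1436        59.1436
  2        62.50        55.9674       111.9349
  3        62.50        52.9619       158.8856
  4        62.50        50.1177       200.4707
  5        62.50        47.4262       237.1312
  6    25,062.50    17,996.6160   107,979.6962
  Σ                 18,262.2329   108,747.2623
Price P = Σ PV = 18,262.2329.
Macaulay duration = Σ(t·PV) / P = 108,747.2623 / 18,262.2329 = 5.95476 half-year periods.
In years: 5.95476 / 2 = 2.97738 years.

2.98 years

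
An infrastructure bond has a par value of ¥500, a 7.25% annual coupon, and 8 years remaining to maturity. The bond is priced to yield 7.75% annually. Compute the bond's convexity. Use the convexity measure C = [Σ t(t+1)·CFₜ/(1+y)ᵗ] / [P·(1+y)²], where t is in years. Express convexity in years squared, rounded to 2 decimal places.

With y = 0.0775:
  t   CF        PV=CF/(1+0.0775)^t    t·PV        t(t+1)·PV
  1        36.25        33.6427        33.6427          67.2854
  2        36.25        31.2229        62.4458         187.3375
  3        36.25        28.9772        86.9316         347.7262
  4        36.25        26.8930       107.5719         537.8596
  5        36.25        24.9587       124.7934         748.7604
  6        36.25        23.1635       138.9810         972.8673
  7        36.25        21.4975       150.4822       1,203.8575
  8       536.25       295.1407     2,361.1254      21,250.1290
  Σ                    485.4961     3,065.9741      25,315.8229
P = 485.4961.
Convexity = Σ t(t+1)·PV / [P·(1+y)²] = 25,315.8229 / (485.4961 × 1.161006) = 44.91297.

44.91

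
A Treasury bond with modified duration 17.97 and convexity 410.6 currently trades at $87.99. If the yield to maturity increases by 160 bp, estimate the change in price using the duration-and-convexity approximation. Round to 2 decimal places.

-$20.67

Duration effect: -D_mod·Δy = -17.97 × (+0.016) = -0.287520
Convexity effect: ½·C·(Δy)² = 0.5 × 410.6 × (0.016)² = +0.0525568
ΔP/P ≈ -0.287520 + 0.0525568 = -0.2349632
ΔP ≈ 87.99 × (-0.2349632) = -20.674411968.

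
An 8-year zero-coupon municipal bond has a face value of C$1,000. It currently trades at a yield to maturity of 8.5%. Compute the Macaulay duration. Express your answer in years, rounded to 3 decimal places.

8.000 years

A zero-coupon bond has a single cash flow at maturity, so its Macaulay duration equals its maturity: 8 years.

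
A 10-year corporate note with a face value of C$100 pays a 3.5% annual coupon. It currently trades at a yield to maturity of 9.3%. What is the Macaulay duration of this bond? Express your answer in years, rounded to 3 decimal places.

8.169 years

Periodic yield y = 0.093. Discount each cash flow and weight by its year:
  t   CF        PV=CF/(1+0.093)^t    t·PV
  1         3.50         3.2022         3.2022
  2         3.50         2.9297         5.8595
  3         3.50         2.6804         8.0413
  4         3.50         2.4524         9.8095
  5         3.50         2.2437        11.2186
  6         3.50         2.0528        12.3168
  7         3.50         1.8781        13.1469
  8         3.50         1.7183        13.7466
  9         3.50         1.5721        14.1491
  10      103.50        42.5342       425.3425
  Σ                     63.2641       516.8330
Price P = Σ PV = 63.2641.
Macaulay duration = Σ(t·PV) / P = 516.8330 / 63.2641 = 8.16945 years.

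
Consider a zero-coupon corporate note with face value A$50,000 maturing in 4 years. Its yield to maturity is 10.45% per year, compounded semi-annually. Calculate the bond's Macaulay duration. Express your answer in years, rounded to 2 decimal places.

4.00 years

A zero-coupon bond has a single cash flow at maturity, so its Macaulay duration equals its maturity: 4 years.
(Equivalently: 8 semi-annual periods ÷ 2 = 4 years.)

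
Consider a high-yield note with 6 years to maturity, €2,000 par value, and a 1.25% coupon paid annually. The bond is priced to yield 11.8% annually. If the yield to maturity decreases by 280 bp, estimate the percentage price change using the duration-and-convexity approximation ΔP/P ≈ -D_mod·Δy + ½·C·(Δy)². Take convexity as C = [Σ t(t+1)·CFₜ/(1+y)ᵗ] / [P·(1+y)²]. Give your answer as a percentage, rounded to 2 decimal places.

+15.62%

With y = 0.118:
  t   CF        PV=CF/(1+0.118)^t    t·PV        t(t+1)·PV
  1        25.00        22.3614        22.3614          44.7227
  2        25.00        20.0012        40.0024         120.0073
  3        25.00        17.8902        53.6705         214.6821
  4        25.00        16.0019        64.0078         320.0389
  5        25.00        14.3130        71.5651         429.3903
  6     2,025.00     1,036.9891     6,221.9348      43,553.5437
  Σ                  1,127.5568     6,473.5420      44,682.3850
P = 1,127.5568; D_Mac = 5.74121 yrs; D_mod = 5.13525 yrs; C = 31.70402.
Duration effect: -5.13525 × (-0.028) = +0.143787
Convexity effect: 0.5 × 31.70402 × (-0.028)² = +0.0124280
ΔP/P ≈ +0.143787 + 0.0124280 = +0.156215 = +15.6215%.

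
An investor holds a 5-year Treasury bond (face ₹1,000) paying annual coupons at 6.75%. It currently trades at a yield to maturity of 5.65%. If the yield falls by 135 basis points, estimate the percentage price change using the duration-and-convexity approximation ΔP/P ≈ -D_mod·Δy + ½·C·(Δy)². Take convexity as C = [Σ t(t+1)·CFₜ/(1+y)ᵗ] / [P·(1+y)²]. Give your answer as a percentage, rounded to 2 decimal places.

+5.86%

With y = 0.0565:
  t   CF        PV=CF/(1+0.0565)^t    t·PV        t(t+1)·PV
  1        67.50        63.8902        63.8902         127.7804
  2        67.50        60.4735       120.9469         362.8407
  3        67.50        57.2394       171.7183         686.8731
  4        67.50        54.1783       216.7134       1,083.5670
  5     1,067.50       810.9991     4,054.9955      24,329.9733
  Σ                  1,046.7805     4,628.2643      26,591.0345
P = 1,046.7805; D_Mac = 4.42143 yrs; D_mod = 4.18498 yrs; C = 22.75834.
Duration effect: -4.18498 × (-0.0135) = +0.056497
Convexity effect: 0.5 × 22.75834 × (-0.0135)² = +0.0020739
ΔP/P ≈ +0.056497 + 0.0020739 = +0.058571 = +5.8571%.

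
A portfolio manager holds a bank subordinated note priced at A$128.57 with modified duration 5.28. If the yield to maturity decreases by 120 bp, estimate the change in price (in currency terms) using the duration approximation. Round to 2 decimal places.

Duration approximation: ΔP/P ≈ -D_mod · Δy = -5.28 × (-0.012) = +0.063360.
ΔP ≈ 128.57 × (+0.063360) = +8.1461952.

+A$8.15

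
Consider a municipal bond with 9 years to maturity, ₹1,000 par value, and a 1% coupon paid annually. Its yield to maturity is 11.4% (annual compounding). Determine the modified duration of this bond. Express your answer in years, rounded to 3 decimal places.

Periodic yield y = 0.114. First find Macaulay duration:
  t   CF        PV=CF/(1+0.114)^t    t·PV
  1        10.00         8.9767         8.9767
  2        10.00         8.0580        16.1161
  3        10.00         7.2334        21.7003
  4        10.00         6.4932        25.9728
  5        10.00         5.8287        29.1437
  6        10.00         5.2323        31.3935
  7        10.00         4.6968        32.8777
  8        10.00         4.2162        33.7294
  9     1,010.00       382.2563     3,440.3067
  Σ                    432.9916     3,640.2169
P = 432.9916; Macaulay duration = 3,640.2169 / 432.9916 = 8.40713 years.
Modified duration = D_Mac / (1 + y) = 8.40713 / 1.114 = 7.54680 years.

7.547 years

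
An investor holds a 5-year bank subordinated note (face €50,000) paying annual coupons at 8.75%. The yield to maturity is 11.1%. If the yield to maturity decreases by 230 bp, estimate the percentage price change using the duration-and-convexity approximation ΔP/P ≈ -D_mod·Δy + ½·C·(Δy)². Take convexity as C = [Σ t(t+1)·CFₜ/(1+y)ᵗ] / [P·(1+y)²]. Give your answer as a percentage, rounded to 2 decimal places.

With y = 0.111:
  t   CF        PV=CF/(1+0.111)^t    t·PV        t(t+1)·PV
  1     4,375.00     3,937.8938     3,937.8938       7,875.7876
  2     4,375.00     3,544.4589     7,088.9177      21,266.7531
  3     4,375.00     3,190.3320     9,570.9960      38,283.9840
  4     4,375.00     2,871.5860    11,486.3438      57,431.7192
  5    54,375.00    32,123.9525   160,619.7626     963,718.5754
  Σ                 45,668.2231   192,703.9139   1,088,576.8194
P = 45,668.2231; D_Mac = 4.21965 yrs; D_mod = 3.79806 yrs; C = 19.31154.
Duration effect: -3.79806 × (-0.023) = +0.087355
Convexity effect: 0.5 × 19.31154 × (-0.023)² = +0.0051079
ΔP/P ≈ +0.087355 + 0.0051079 = +0.092463 = +9.2463%.

+9.25%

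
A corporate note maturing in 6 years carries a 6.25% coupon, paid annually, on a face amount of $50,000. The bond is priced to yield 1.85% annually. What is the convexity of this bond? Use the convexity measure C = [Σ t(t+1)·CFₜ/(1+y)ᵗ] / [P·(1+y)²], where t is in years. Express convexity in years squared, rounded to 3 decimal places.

With y = 0.0185:
  t   CF        PV=CF/(1+0.0185)^t    t·PV        t(t+1)·PV
  1     3,125.00     3,068.2376     3,068.2376       6,136.4752
  2     3,125.00     3,012.5062     6,025.0125      18,075.0374
  3     3,125.00     2,957.7872     8,873.3615      35,493.4461
  4     3,125.00     2,904.0620    11,616.2481      58,081.2406
  5     3,125.00     2,851.3127    14,256.5637      85,539.3823
  6    53,125.00    47,591.8671   285,551.2025   1,998,858.4177
  Σ                 62,385.7729   329,390.6260   2,202,183.9993
P = 62,385.7729.
Convexity = Σ t(t+1)·PV / [P·(1+y)²] = 2,202,183.9993 / (62,385.7729 × 1.037342) = 34.02875.

34.029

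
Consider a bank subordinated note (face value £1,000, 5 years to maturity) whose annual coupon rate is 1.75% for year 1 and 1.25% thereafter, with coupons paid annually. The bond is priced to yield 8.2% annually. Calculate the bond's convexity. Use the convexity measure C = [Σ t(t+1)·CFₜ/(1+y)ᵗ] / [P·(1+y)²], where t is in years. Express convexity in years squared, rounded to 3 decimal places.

With y = 0.082:
  t   CF        PV=CF/(1+0.082)^t    t·PV        t(t+1)·PV
  1        17.50        16.1738        16.1738          32.3475
  2        12.50        10.6772        21.3543          64.0629
  3        12.50         9.8680        29.6039         118.4158
  4        12.50         9.1201        36.4805         182.4026
  5     1,012.50       682.7453     3,413.7266      20,482.3594
  Σ                    728.5843     3,517.3391      20,879.5882
P = 728.5843.
Convexity = Σ t(t+1)·PV / [P·(1+y)²] = 20,879.5882 / (728.5843 × 1.170724) = 24.47866.

24.479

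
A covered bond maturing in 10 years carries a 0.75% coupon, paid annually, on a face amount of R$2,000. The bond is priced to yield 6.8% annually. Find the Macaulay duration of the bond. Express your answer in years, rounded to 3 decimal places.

9.531 years

Periodic yield y = 0.068. Discount each cash flow and weight by its year:
  t   CF        PV=CF/(1+0.068)^t    t·PV
  1        15.00        14.0449        14.0449
  2        15.00        13.1507        26.3014
  3        15.00        12.3134        36.9402
  4        15.00        11.5294        46.1176
  5        15.00        10.7953        53.9765
  6        15.00        10.1080        60.6478
  7        15.00         9.4644        66.2507
  8        15.00         8.8618        70.8943
  9        15.00         8.2976        74.6780
  10    2,015.00     1,043.6684    10,436.6837
  Σ                  1,142.2338    10,886.5351
Price P = Σ PV = 1,142.2338.
Macaulay duration = Σ(t·PV) / P = 10,886.5351 / 1,142.2338 = 9.53092 years.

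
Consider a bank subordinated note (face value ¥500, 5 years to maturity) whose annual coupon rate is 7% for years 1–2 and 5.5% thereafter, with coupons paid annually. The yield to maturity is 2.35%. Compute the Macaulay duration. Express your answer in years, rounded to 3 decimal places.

Periodic yield y = 0.0235. Discount each cash flow and weight by its year:
  t   CF        PV=CF/(1+0.0235)^t    t·PV
  1        35.00        34.1964        34.1964
  2        35.00        33.4112        66.8224
  3        27.50        25.6489        76.9468
  4        27.50        25.0600       100.2401
  5       527.50       469.6596     2,348.2981
  Σ                    587.9762     2,626.5038
Price P = Σ PV = 587.9762.
Macaulay duration = Σ(t·PV) / P = 2,626.5038 / 587.9762 = 4.46702 years.

4.467 years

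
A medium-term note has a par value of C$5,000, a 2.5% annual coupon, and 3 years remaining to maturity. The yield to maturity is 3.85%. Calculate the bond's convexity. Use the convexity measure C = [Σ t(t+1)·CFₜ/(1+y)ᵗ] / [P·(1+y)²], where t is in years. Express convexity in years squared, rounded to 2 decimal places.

10.76

With y = 0.0385:
  t   CF        PV=CF/(1+0.0385)^t    t·PV        t(t+1)·PV
  1       125.00       120.3659       120.3659         240.7318
  2       125.00       115.9036       231.8072         695.4217
  3     5,125.00     4,575.8773    13,727.6318      54,910.5272
  Σ                  4,812.1468    14,079.8049      55,846.6807
P = 4,812.1468.
Convexity = Σ t(t+1)·PV / [P·(1+y)²] = 55,846.6807 / (4,812.1468 × 1.078482) = 10.76082.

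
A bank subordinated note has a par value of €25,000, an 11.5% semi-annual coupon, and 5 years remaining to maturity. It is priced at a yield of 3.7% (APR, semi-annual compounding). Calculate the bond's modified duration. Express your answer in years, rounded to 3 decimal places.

4.031 years

Periodic yield y = 0.0185. First find Macaulay duration:
  t   CF        PV=CF/(1+0.0185)^t    t·PV
  1     1,437.50     1,411.3893     1,411.3893
  2     1,437.50     1,385.7529     2,771.5057
  3     1,437.50     1,360.5821     4,081.7463
  4     1,437.50     1,335.8685     5,343.4741
  5     1,437.50     1,311.6039     6,558.0193
  6     1,437.50     1,287.7799     7,726.6796
  7     1,437.50     1,264.3887     8,850.7212
  8     1,437.50     1,241.4224     9,931.3794
  9     1,437.50     1,218.8733    10,969.8594
  10   26,437.50    22,009.4937   220,094.9365
  Σ                 33,827.1547   277,739.7109
P = 33,827.1547; Macaulay duration = 277,739.7109 / 33,827.1547 = 8.21055 half-year periods = 4.10528 years.
Modified duration = D_Mac / (1 + y) = 4.10528 / 1.0185 = 4.03071 years.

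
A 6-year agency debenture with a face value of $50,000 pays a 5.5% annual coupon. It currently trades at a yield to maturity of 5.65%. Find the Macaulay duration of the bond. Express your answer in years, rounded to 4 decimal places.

Periodic yield y = 0.0565. Discount each cash flow and weight by its year:
  t   CF        PV=CF/(1+0.0565)^t    t·PV
  1     2,750.00     2,602.9342     2,602.9342
  2     2,750.00     2,463.7333     4,927.4666
  3     2,750.00     2,331.9766     6,995.9298
  4     2,750.00     2,207.2661     8,829.0643
  5     2,750.00     2,089.2249    10,446.1243
  6    52,750.00    37,931.9750   227,591.8500
  Σ                 49,627.1101   261,393.3692
Price P = Σ PV = 49,627.1101.
Macaulay duration = Σ(t·PV) / P = 261,393.3692 / 49,627.1101 = 5.26715 years.

5.2671 years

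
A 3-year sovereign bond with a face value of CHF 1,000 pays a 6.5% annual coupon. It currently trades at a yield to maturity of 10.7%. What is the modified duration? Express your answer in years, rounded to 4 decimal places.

2.5383 years

Periodic yield y = 0.107. First find Macaulay duration:
  t   CF        PV=CF/(1+0.107)^t    t·PV
  1        65.00        58.7173        58.7173
  2        65.00        53.0418       106.0836
  3     1,065.00       785.0670     2,355.2011
  Σ                    896.8261     2,520.0019
P = 896.8261; Macaulay duration = 2,520.0019 / 896.8261 = 2.80991 years.
Modified duration = D_Mac / (1 + y) = 2.80991 / 1.107 = 2.53831 years.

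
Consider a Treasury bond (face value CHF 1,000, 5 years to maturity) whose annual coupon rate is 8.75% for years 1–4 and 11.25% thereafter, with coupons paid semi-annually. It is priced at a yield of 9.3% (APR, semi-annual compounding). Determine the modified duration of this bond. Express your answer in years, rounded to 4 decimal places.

Periodic yield y = 0.0465. First find Macaulay duration:
  t   CF        PV=CF/(1+0.0465)^t    t·PV
  1        43.75        41.8060        41.8060
  2        43.75        39.9484        79.8968
  3        43.75        38.1734       114.5201
  4        43.75        36.4772       145.9087
  5        43.75        34.8563       174.2817
  6        43.75        33.3075       199.8453
  7        43.75        31.8276       222.7930
  8        43.75        30.4133       243.3068
  9        56.25        37.3654       336.2884
  10    1,056.25       670.4624     6,704.6235
  Σ                    994.6375     8,263.2703
P = 994.6375; Macaulay duration = 8,263.2703 / 994.6375 = 8.30782 half-year periods = 4.15391 years.
Modified duration = D_Mac / (1 + y) = 4.15391 / 1.0465 = 3.96934 years.

3.9693 years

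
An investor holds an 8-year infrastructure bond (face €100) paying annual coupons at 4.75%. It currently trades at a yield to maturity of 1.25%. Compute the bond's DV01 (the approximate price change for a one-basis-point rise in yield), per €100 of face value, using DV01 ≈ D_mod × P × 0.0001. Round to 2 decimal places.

€0.09

Periodic yield y = 0.0125.
  t   CF        PV=CF/(1+0.0125)^t    t·PV
  1         4.75         4.6914         4.6914
  2         4.75         4.6334         9.2669
  3         4.75         4.5762        13.7287
  4         4.75         4.5197        18.0790
  5         4.75         4.4639        22.3197
  6         4.75         4.4088        26.4530
  7         4.75         4.3544        30.4808
  8       104.75        94.8405       758.7239
  Σ                    126.4884       883.7433
P = 126.4884; D_Mac = 6.98675 yrs; D_mod = 6.90050 yrs.
DV01 ≈ 6.90050 × 126.4884 × 0.0001 = 0.087283.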